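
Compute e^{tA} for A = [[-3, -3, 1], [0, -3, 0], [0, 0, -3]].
e^{tA} = [[e^{-3*t}, -3*t*e^{-3*t}, t*e^{-3*t}], [0, e^{-3*t}, 0], [0, 0, e^{-3*t}]]

A has Jordan form J = [[-3, 1, 0], [0, -3, 0], [0, 0, -3]] with A = PJP^{-1}, so e^{tA} = P e^{tJ} P^{-1}.

For a Jordan block J_k(λ), e^{tJ_k(λ)} = e^{λt} · (I + tN + t^2 N^2/2! + ... + t^{k-1} N^{k-1}/(k-1)!) where N is the nilpotent superdiagonal part.

Assembling the blocks and conjugating back gives the entries of e^{tA} as shown above.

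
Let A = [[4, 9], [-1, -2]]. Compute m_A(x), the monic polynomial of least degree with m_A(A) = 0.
The characteristic polynomial factors as (x - 1)^2. The minimal polynomial is ∏(x - λ)^{k_λ} where k_λ is the size of the largest Jordan block at λ.

For λ = 1: rank(A - I) = 1, and the largest Jordan block has size 2 (the smallest k with rank((A - I)^k) = rank((A - I)^(k+1))).

So m_A(x) = (x - 1)^2.

m_A(x) = (x - 1)^2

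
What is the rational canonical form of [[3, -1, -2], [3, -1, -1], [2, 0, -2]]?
The invariant factors of A (the non-unit diagonal entries of the Smith normal form of xI - A over ℚ[x]) are x^3 + 2, each dividing the next. The characteristic polynomial is their product, x^3 + 2.

The rational canonical form is the block-diagonal matrix of companion matrices C(f_i):
R = [[0, 0, -2], [1, 0, 0], [0, 1, 0]].

Note the characteristic polynomial does not split into linear factors over ℚ, so A has no Jordan form over ℚ; the rational canonical form exists over any field.

R = [[0, 0, -2], [1, 0, 0], [0, 1, 0]]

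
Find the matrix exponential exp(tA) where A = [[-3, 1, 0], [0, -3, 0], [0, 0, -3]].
A has Jordan form J = [[-3, 1, 0], [0, -3, 0], [0, 0, -3]] with A = PJP^{-1}, so e^{tA} = P e^{tJ} P^{-1}.

For a Jordan block J_k(λ), e^{tJ_k(λ)} = e^{λt} · (I + tN + t^2 N^2/2! + ... + t^{k-1} N^{k-1}/(k-1)!) where N is the nilpotent superdiagonal part.

Assembling the blocks and conjugating back gives the entries of e^{tA} as shown above.

e^{tA} = [[e^{-3*t}, t*e^{-3*t}, 0], [0, e^{-3*t}, 0], [0, 0, e^{-3*t}]]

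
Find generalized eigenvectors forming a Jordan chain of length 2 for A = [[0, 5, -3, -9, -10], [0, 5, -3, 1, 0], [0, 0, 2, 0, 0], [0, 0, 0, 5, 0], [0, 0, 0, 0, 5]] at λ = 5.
We seek v_1 ∈ ker((A - 5I)^2) \ ker(A - 5I), then set v_{i+1} = (A - 5I) v_i.

One such chain is v_1 = [[-6, 0, 0, 1, 2]]^T, v_2 = [[1, 1, 0, 0, 0]]^T. Check: (A - 5I) v_2 = [[0, 0, 0, 0, 0]]^T = 0.

v_1 = [[-6, 0, 0, 1, 2]]^T, v_2 = [[1, 1, 0, 0, 0]]^T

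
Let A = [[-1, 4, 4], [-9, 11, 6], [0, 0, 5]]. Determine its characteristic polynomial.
xI - A = [[x + 1, -4, -4], [9, x - 11, -6], [0, 0, x - 5]].

Expanding det(xI - A) along the first row:
det(xI - A) = + (x + 1)·det([[x - 11, -6], [0, x - 5]]) - (-4)·det([[9, -6], [0, x - 5]]) + (-4)·det([[9, x - 11], [0, 0]]).

Evaluating gives χ_A(x) = x^3 - 15x^2 + 75x - 125 = (x - 5)^3.

χ_A(x) = (x - 5)^3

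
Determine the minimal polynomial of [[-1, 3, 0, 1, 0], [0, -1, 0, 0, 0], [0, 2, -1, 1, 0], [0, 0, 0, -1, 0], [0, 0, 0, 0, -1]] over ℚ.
The characteristic polynomial factors as (x + 1)^5. The minimal polynomial is ∏(x - λ)^{k_λ} where k_λ is the size of the largest Jordan block at λ.

For λ = -1: rank(A + I) = 2, and the largest Jordan block has size 2 (the smallest k with rank((A + I)^k) = rank((A + I)^(k+1))).

So m_A(x) = (x + 1)^2.

m_A(x) = (x + 1)^2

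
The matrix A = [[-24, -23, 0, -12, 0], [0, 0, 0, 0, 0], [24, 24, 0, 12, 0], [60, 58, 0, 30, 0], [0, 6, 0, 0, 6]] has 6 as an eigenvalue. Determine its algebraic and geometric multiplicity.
algebraic multiplicity 2, geometric multiplicity 2

The characteristic polynomial is x^3(x - 6)^2, so the factor x - 6 appears with exponent 2: the algebraic multiplicity is 2.

rank(A - 6I) = 3, so the eigenspace has dimension 5 - 3 = 2: the geometric multiplicity is 2.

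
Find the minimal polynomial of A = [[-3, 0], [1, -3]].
The characteristic polynomial factors as (x + 3)^2. The minimal polynomial is ∏(x - λ)^{k_λ} where k_λ is the size of the largest Jordan block at λ.

For λ = -3: rank(A + 3I) = 1, and the largest Jordan block has size 2 (the smallest k with rank((A + 3I)^k) = rank((A + 3I)^(k+1))).

So m_A(x) = (x + 3)^2.

m_A(x) = (x + 3)^2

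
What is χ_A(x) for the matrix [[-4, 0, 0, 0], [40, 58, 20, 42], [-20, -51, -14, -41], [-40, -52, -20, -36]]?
xI - A = [[x + 4, 0, 0, 0], [-40, x - 58, -20, -42], [20, 51, x + 14, 41], [40, 52, 20, x + 36]].

Expanding det(xI - A) along the first row:
det(xI - A) = + (x + 4)·det([[x - 58, -20, -42], [51, x + 14, 41], [52, 20, x + 36]]) - (0)·det([[-40, -20, -42], [20, x + 14, 41], [40, 20, x + 36]]) + (0)·det([[-40, x - 58, -42], [20, 51, 41], [40, 52, x + 36]]) - (0)·det([[-40, x - 58, -20], [20, 51, x + 14], [40, 52, 20]]).

Evaluating gives χ_A(x) = x^4 - 4x^3 - 44x^2 + 96x + 576 = (x - 6)^2(x + 4)^2.

χ_A(x) = (x - 6)^2(x + 4)^2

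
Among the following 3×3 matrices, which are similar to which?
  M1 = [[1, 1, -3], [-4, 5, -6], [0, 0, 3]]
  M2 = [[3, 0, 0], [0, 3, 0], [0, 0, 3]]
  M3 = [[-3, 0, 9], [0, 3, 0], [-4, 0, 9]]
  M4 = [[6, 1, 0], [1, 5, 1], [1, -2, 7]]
3 classes: {M1, M3}, {M2}, {M4}

Characteristic polynomials: χ_{M1} = (x - 3)^3, χ_{M2} = (x - 3)^3, χ_{M3} = (x - 3)^3, χ_{M4} = (x - 6)^3.

{M1, M3}: invariant factors x - 3, (x - 3)^2.

{M2}: invariant factors x - 3, x - 3, x - 3.

{M4}: invariant factors (x - 6)^3.

Matrices are similar if and only if their invariant-factor lists agree; the partition into similarity classes is {M1, M3}, {M2}, {M4}.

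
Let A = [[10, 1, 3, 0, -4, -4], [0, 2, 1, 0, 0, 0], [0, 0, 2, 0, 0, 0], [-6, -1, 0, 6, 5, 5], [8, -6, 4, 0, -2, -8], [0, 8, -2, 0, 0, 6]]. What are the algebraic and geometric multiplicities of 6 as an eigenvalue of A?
algebraic multiplicity 3, geometric multiplicity 2

The characteristic polynomial is (x - 6)^3(x - 2)^3, so the factor x - 6 appears with exponent 3: the algebraic multiplicity is 3.

rank(A - 6I) = 4, so the eigenspace has dimension 6 - 4 = 2: the geometric multiplicity is 2.

Since 2 < 3, A is not diagonalizable.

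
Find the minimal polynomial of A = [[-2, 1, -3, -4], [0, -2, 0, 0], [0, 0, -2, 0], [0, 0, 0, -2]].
The characteristic polynomial factors as (x + 2)^4. The minimal polynomial is ∏(x - λ)^{k_λ} where k_λ is the size of the largest Jordan block at λ.

For λ = -2: rank(A + 2I) = 1, and the largest Jordan block has size 2 (the smallest k with rank((A + 2I)^k) = rank((A + 2I)^(k+1))).

So m_A(x) = (x + 2)^2.

m_A(x) = (x + 2)^2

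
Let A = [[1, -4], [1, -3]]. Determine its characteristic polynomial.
xI - A = [[x - 1, 4], [-1, x + 3]].

Expanding det(xI - A) along the first row:
det(xI - A) = + (x - 1)·det([[x + 3]]) - (4)·det([[-1]]).

Evaluating gives χ_A(x) = x^2 + 2x + 1 = (x + 1)^2.

χ_A(x) = (x + 1)^2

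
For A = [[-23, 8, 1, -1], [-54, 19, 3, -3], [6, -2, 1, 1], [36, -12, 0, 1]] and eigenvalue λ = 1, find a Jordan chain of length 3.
v_1 = [[2, 6, 0, 1]]^T, v_2 = [[-1, -3, 1, 0]]^T, v_3 = [[1, 3, 0, 0]]^T

We seek v_1 ∈ ker((A - I)^3) \ ker((A - I)^2), then set v_{i+1} = (A - I) v_i.

One such chain is v_1 = [[2, 6, 0, 1]]^T, v_2 = [[-1, -3, 1, 0]]^T, v_3 = [[1, 3, 0, 0]]^T. Check: (A - I) v_3 = [[0, 0, 0, 0]]^T = 0.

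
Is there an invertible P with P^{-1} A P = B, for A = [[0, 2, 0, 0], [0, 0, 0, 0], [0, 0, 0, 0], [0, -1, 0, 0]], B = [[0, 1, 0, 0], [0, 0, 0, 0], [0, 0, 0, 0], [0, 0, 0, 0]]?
Yes.

Two matrices over a field are similar if and only if they have the same invariant factors.

Both A and B have characteristic polynomial x^4 and minimal polynomial x^2. Computing further, both have invariant factors x, x, x^2. Hence A and B are similar.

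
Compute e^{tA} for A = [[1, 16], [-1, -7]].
A has Jordan form J = [[-3, 1], [0, -3]] with A = PJP^{-1}, so e^{tA} = P e^{tJ} P^{-1}.

For a Jordan block J_k(λ), e^{tJ_k(λ)} = e^{λt} · (I + tN + t^2 N^2/2! + ... + t^{k-1} N^{k-1}/(k-1)!) where N is the nilpotent superdiagonal part.

Assembling the blocks and conjugating back gives the entries of e^{tA} as shown above.

e^{tA} = [[(4*t + 1)*e^{-3*t}, 16*t*e^{-3*t}], [-t*e^{-3*t}, (1 - 4*t)*e^{-3*t}]]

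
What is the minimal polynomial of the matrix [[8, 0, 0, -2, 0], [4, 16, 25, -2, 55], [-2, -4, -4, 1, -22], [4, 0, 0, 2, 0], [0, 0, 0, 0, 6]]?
m_A(x) = (x - 6)^3(x - 4)

The characteristic polynomial factors as (x - 6)^4(x - 4). The minimal polynomial is ∏(x - λ)^{k_λ} where k_λ is the size of the largest Jordan block at λ.

For λ = 4: rank(A - 4I) = 4, and the largest Jordan block has size 1 (the smallest k with rank((A - 4I)^k) = rank((A - 4I)^(k+1))).
For λ = 6: rank(A - 6I) = 3, and the largest Jordan block has size 3 (the smallest k with rank((A - 6I)^k) = rank((A - 6I)^(k+1))).

So m_A(x) = (x - 6)^3(x - 4).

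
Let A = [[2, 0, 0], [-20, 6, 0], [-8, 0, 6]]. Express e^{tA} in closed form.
A has Jordan form J = [[2, 0, 0], [0, 6, 0], [0, 0, 6]] with A = PJP^{-1}, so e^{tA} = P e^{tJ} P^{-1}.

For a Jordan block J_k(λ), e^{tJ_k(λ)} = e^{λt} · (I + tN + t^2 N^2/2! + ... + t^{k-1} N^{k-1}/(k-1)!) where N is the nilpotent superdiagonal part.

Assembling the blocks and conjugating back gives the entries of e^{tA} as shown above.

e^{tA} = [[e^{2*t}, 0, 0], [5*(1 - e^{4*t})*e^{2*t}, e^{6*t}, 0], [2*(1 - e^{4*t})*e^{2*t}, 0, e^{6*t}]]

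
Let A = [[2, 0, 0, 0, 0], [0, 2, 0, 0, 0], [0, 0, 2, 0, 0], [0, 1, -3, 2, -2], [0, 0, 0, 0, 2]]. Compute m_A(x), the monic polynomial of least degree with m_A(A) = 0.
The characteristic polynomial factors as (x - 2)^5. The minimal polynomial is ∏(x - λ)^{k_λ} where k_λ is the size of the largest Jordan block at λ.

For λ = 2: rank(A - 2I) = 1, and the largest Jordan block has size 2 (the smallest k with rank((A - 2I)^k) = rank((A - 2I)^(k+1))).

So m_A(x) = (x - 2)^2.

m_A(x) = (x - 2)^2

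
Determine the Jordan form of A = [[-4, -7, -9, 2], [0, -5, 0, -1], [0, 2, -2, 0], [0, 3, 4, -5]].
The characteristic polynomial is det(xI - A) = (x + 4)^4, so the eigenvalues are -4 (algebraic multiplicity 4).

For λ = -4: rank(A + 4I) = 2, rank((A + 4I)^2) = 1, rank((A + 4I)^3) = 0. The eigenspace has dimension 4 - 2 = 2, so there are 2 Jordan blocks; the rank sequence gives block sizes [3, 1].

Assembling the blocks gives the Jordan form J above.

J = [[-4, 1, 0, 0], [0, -4, 1, 0], [0, 0, -4, 0], [0, 0, 0, -4]]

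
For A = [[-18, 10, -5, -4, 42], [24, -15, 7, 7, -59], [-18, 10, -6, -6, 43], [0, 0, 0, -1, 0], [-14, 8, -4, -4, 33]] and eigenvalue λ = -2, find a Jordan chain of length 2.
v_1 = [[2, -3, 3, 0, 2]]^T, v_2 = [[7, -10, 8, 0, 6]]^T

We seek v_1 ∈ ker((A + 2I)^2) \ ker(A + 2I), then set v_{i+1} = (A + 2I) v_i.

One such chain is v_1 = [[2, -3, 3, 0, 2]]^T, v_2 = [[7, -10, 8, 0, 6]]^T. Check: (A + 2I) v_2 = [[0, 0, 0, 0, 0]]^T = 0.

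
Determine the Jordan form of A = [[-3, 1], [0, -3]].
J = [[-3, 1], [0, -3]]

The characteristic polynomial is det(xI - A) = (x + 3)^2, so the eigenvalues are -3 (algebraic multiplicity 2).

For λ = -3: rank(A + 3I) = 1, rank((A + 3I)^2) = 0. The eigenspace has dimension 2 - 1 = 1, so there is 1 Jordan block; the rank sequence gives block sizes [2].

Assembling the blocks gives the Jordan form J above.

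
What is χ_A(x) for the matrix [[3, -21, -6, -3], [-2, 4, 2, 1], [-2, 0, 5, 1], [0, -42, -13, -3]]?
χ_A(x) = (x - 4)^3(x + 3)

xI - A = [[x - 3, 21, 6, 3], [2, x - 4, -2, -1], [2, 0, x - 5, -1], [0, 42, 13, x + 3]].

Expanding det(xI - A) along the first row:
det(xI - A) = + (x - 3)·det([[x - 4, -2, -1], [0, x - 5, -1], [42, 13, x + 3]]) - (21)·det([[2, -2, -1], [2, x - 5, -1], [0, 13, x + 3]]) + (6)·det([[2, x - 4, -1], [2, 0, -1], [0, 42, x + 3]]) - (3)·det([[2, x - 4, -2], [2, 0, x - 5], [0, 42, 13]]).

Evaluating gives χ_A(x) = x^4 - 9x^3 + 12x^2 + 80x - 192 = (x - 4)^3(x + 3).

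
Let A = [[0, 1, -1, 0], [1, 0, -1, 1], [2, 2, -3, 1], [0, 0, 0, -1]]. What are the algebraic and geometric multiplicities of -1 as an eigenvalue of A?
algebraic multiplicity 4, geometric multiplicity 2

The characteristic polynomial is (x + 1)^4, so the factor x + 1 appears with exponent 4: the algebraic multiplicity is 4.

rank(A + I) = 2, so the eigenspace has dimension 4 - 2 = 2: the geometric multiplicity is 2.

Since 2 < 4, A is not diagonalizable.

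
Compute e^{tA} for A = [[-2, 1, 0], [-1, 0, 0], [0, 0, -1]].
A has Jordan form J = [[-1, 1, 0], [0, -1, 0], [0, 0, -1]] with A = PJP^{-1}, so e^{tA} = P e^{tJ} P^{-1}.

For a Jordan block J_k(λ), e^{tJ_k(λ)} = e^{λt} · (I + tN + t^2 N^2/2! + ... + t^{k-1} N^{k-1}/(k-1)!) where N is the nilpotent superdiagonal part.

Assembling the blocks and conjugating back gives the entries of e^{tA} as shown above.

e^{tA} = [[(1 - t)*e^{-t}, t*e^{-t}, 0], [-t*e^{-t}, (t + 1)*e^{-t}, 0], [0, 0, e^{-t}]]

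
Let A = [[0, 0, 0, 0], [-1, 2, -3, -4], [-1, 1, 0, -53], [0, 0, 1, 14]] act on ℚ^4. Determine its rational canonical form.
The invariant factors of A (the non-unit diagonal entries of the Smith normal form of xI - A over ℚ[x]) are x(x - 6)^2(x - 4), each dividing the next. The characteristic polynomial is their product, x(x - 6)^2(x - 4).

The rational canonical form is the block-diagonal matrix of companion matrices C(f_i):
R = [[0, 0, 0, 0], [1, 0, 0, 144], [0, 1, 0, -84], [0, 0, 1, 16]].

R = [[0, 0, 0, 0], [1, 0, 0, 144], [0, 1, 0, -84], [0, 0, 1, 16]]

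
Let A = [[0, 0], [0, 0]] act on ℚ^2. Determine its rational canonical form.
R = [[0, 0], [0, 0]]

The invariant factors of A (the non-unit diagonal entries of the Smith normal form of xI - A over ℚ[x]) are x, x, each dividing the next. The characteristic polynomial is their product, x^2.

The rational canonical form is the block-diagonal matrix of companion matrices C(f_i):
R = [[0, 0], [0, 0]].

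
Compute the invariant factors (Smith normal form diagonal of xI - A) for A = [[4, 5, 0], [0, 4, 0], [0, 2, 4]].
The Jordan structure of A has elementary divisors (x - 4)^2, (x - 4). Arranging the block sizes at each eigenvalue in decreasing order and taking row products gives the invariant factors.

Invariant factors (smallest first, each dividing the next): x - 4, (x - 4)^2.

Check: the last factor (x - 4)^2 is the minimal polynomial, and the product (x - 4)^3 is the characteristic polynomial.

x - 4, (x - 4)^2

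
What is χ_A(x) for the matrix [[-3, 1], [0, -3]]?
χ_A(x) = (x + 3)^2

xI - A = [[x + 3, -1], [0, x + 3]].

Expanding det(xI - A) along the first row:
det(xI - A) = + (x + 3)·det([[x + 3]]) - (-1)·det([[0]]).

Evaluating gives χ_A(x) = x^2 + 6x + 9 = (x + 3)^2.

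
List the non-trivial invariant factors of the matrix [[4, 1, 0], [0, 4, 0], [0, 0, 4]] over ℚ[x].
The Jordan structure of A has elementary divisors (x - 4)^2, (x - 4). Arranging the block sizes at each eigenvalue in decreasing order and taking row products gives the invariant factors.

Invariant factors (smallest first, each dividing the next): x - 4, (x - 4)^2.

Check: the last factor (x - 4)^2 is the minimal polynomial, and the product (x - 4)^3 is the characteristic polynomial.

x - 4, (x - 4)^2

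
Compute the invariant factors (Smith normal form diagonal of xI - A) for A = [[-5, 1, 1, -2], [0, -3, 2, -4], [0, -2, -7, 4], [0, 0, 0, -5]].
x + 5, x + 5, (x + 5)^2

The Jordan structure of A has elementary divisors (x + 5)^2, (x + 5), (x + 5). Arranging the block sizes at each eigenvalue in decreasing order and taking row products gives the invariant factors.

Invariant factors (smallest first, each dividing the next): x + 5, x + 5, (x + 5)^2.

Check: the last factor (x + 5)^2 is the minimal polynomial, and the product (x + 5)^4 is the characteristic polynomial.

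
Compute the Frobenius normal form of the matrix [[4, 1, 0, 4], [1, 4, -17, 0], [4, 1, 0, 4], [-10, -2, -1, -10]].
R = [[0, 0, 0, 0], [1, 0, 0, -16], [0, 1, 0, 4], [0, 0, 1, -2]]

The invariant factors of A (the non-unit diagonal entries of the Smith normal form of xI - A over ℚ[x]) are x(x + 4)(x^2 - 2x + 4), each dividing the next. The characteristic polynomial is their product, x(x + 4)(x^2 - 2x + 4).

The rational canonical form is the block-diagonal matrix of companion matrices C(f_i):
R = [[0, 0, 0, 0], [1, 0, 0, -16], [0, 1, 0, 4], [0, 0, 1, -2]].

Note the characteristic polynomial does not split into linear factors over ℚ, so A has no Jordan form over ℚ; the rational canonical form exists over any field.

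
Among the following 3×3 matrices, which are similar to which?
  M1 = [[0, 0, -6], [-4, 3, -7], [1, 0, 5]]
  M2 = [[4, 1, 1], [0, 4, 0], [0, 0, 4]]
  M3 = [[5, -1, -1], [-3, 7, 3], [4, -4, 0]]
2 classes: {M1}, {M2, M3}

Characteristic polynomials: χ_{M1} = (x - 3)^2(x - 2), χ_{M2} = (x - 4)^3, χ_{M3} = (x - 4)^3.

{M1}: invariant factors (x - 3)^2(x - 2).

{M2, M3}: invariant factors x - 4, (x - 4)^2.

Matrices are similar if and only if their invariant-factor lists agree; the partition into similarity classes is {M1}, {M2, M3}.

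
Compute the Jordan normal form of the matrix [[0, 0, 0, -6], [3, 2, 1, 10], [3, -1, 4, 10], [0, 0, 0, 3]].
The characteristic polynomial is det(xI - A) = x(x - 3)^3, so the eigenvalues are 0 (algebraic multiplicity 1), 3 (algebraic multiplicity 3).

For λ = 0: algebraic multiplicity 1 gives one 1×1 block.

For λ = 3: rank(A - 3I) = 2, rank((A - 3I)^2) = 1. The eigenspace has dimension 4 - 2 = 2, so there are 2 Jordan blocks; the rank sequence gives block sizes [2, 1].

Assembling the blocks gives the Jordan form J above.

J = [[0, 0, 0, 0], [0, 3, 1, 0], [0, 0, 3, 0], [0, 0, 0, 3]]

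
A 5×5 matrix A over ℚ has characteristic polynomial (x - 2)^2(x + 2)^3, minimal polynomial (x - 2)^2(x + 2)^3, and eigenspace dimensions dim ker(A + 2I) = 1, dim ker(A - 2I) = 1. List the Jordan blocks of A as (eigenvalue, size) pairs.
Jordan blocks: (-2, 3), (2, 2)

λ = -2: algebraic multiplicity 3 (exponent in χ_A), largest block size 3 (exponent in m_A), 1 block (geometric multiplicity). This forces block sizes [3].
λ = 2: algebraic multiplicity 2 (exponent in χ_A), largest block size 2 (exponent in m_A), 1 block (geometric multiplicity). This forces block sizes [2].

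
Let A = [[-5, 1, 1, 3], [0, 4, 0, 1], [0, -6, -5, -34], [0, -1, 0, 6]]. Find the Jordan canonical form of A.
J = [[-5, 1, 0, 0], [0, -5, 0, 0], [0, 0, 5, 1], [0, 0, 0, 5]]

The characteristic polynomial is det(xI - A) = (x - 5)^2(x + 5)^2, so the eigenvalues are -5 (algebraic multiplicity 2), 5 (algebraic multiplicity 2).

For λ = -5: rank(A + 5I) = 3, rank((A + 5I)^2) = 2. The eigenspace has dimension 4 - 3 = 1, so there is 1 Jordan block; the rank sequence gives block sizes [2].

For λ = 5: rank(A - 5I) = 3, rank((A - 5I)^2) = 2. The eigenspace has dimension 4 - 3 = 1, so there is 1 Jordan block; the rank sequence gives block sizes [2].

Assembling the blocks gives the Jordan form J above.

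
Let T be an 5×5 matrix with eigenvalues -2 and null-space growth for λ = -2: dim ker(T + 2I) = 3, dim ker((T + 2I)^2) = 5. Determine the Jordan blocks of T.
λ = -2: successive nullity increments [3, 2] count blocks of size ≥ k; block sizes are [2, 2, 1].

Jordan blocks: (-2, 2), (-2, 2), (-2, 1)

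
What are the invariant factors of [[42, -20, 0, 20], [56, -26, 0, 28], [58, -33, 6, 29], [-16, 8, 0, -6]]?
x - 2, (x - 6)^2(x - 2)

The Jordan structure of A has elementary divisors (x - 2), (x - 2), (x - 6)^2. Arranging the block sizes at each eigenvalue in decreasing order and taking row products gives the invariant factors.

Invariant factors (smallest first, each dividing the next): x - 2, (x - 6)^2(x - 2).

Check: the last factor (x - 6)^2(x - 2) is the minimal polynomial, and the product (x - 6)^2(x - 2)^2 is the characteristic polynomial.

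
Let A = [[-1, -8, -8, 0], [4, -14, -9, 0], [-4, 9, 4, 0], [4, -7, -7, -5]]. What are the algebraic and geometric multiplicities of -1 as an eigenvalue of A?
The characteristic polynomial is (x + 1)(x + 5)^3, so the factor x + 1 appears with exponent 1: the algebraic multiplicity is 1.

rank(A + I) = 3, so the eigenspace has dimension 4 - 3 = 1: the geometric multiplicity is 1.

algebraic multiplicity 1, geometric multiplicity 1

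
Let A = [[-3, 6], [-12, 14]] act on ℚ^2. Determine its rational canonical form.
R = [[0, -30], [1, 11]]

The invariant factors of A (the non-unit diagonal entries of the Smith normal form of xI - A over ℚ[x]) are (x - 6)(x - 5), each dividing the next. The characteristic polynomial is their product, (x - 6)(x - 5).

The rational canonical form is the block-diagonal matrix of companion matrices C(f_i):
R = [[0, -30], [1, 11]].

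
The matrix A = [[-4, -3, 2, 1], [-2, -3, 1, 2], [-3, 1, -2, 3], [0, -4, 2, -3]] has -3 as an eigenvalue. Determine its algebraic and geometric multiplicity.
algebraic multiplicity 4, geometric multiplicity 2

The characteristic polynomial is (x + 3)^4, so the factor x + 3 appears with exponent 4: the algebraic multiplicity is 4.

rank(A + 3I) = 2, so the eigenspace has dimension 4 - 2 = 2: the geometric multiplicity is 2.

Since 2 < 4, A is not diagonalizable.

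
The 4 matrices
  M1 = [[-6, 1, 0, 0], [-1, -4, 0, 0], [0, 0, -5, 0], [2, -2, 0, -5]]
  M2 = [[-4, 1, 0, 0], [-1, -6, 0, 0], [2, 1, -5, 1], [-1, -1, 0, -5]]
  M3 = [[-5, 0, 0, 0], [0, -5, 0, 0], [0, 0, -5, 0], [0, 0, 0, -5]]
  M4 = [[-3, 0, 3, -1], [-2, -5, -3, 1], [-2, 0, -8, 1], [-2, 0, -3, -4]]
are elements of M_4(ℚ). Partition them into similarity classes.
3 classes: {M1, M4}, {M2}, {M3}

Characteristic polynomials: χ_{M1} = (x + 5)^4, χ_{M2} = (x + 5)^4, χ_{M3} = (x + 5)^4, χ_{M4} = (x + 5)^4.

{M1, M4}: invariant factors x + 5, x + 5, (x + 5)^2.

{M2}: invariant factors (x + 5)^2, (x + 5)^2.

{M3}: invariant factors x + 5, x + 5, x + 5, x + 5.

Matrices are similar if and only if their invariant-factor lists agree; the partition into similarity classes is {M1, M4}, {M2}, {M3}.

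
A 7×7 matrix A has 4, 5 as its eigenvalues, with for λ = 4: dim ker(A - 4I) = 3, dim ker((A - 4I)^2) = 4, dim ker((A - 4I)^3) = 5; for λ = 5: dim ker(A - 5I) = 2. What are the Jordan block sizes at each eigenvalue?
λ = 4: successive nullity increments [3, 1, 1] count blocks of size ≥ k; block sizes are [3, 1, 1].
λ = 5: successive nullity increments [2] count blocks of size ≥ k; block sizes are [1, 1].

Jordan blocks: (4, 3), (4, 1), (4, 1), (5, 1), (5, 1)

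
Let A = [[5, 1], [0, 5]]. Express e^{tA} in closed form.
A has Jordan form J = [[5, 1], [0, 5]] with A = PJP^{-1}, so e^{tA} = P e^{tJ} P^{-1}.

For a Jordan block J_k(λ), e^{tJ_k(λ)} = e^{λt} · (I + tN + t^2 N^2/2! + ... + t^{k-1} N^{k-1}/(k-1)!) where N is the nilpotent superdiagonal part.

Assembling the blocks and conjugating back gives the entries of e^{tA} as shown above.

e^{tA} = [[e^{5*t}, t*e^{5*t}], [0, e^{5*t}]]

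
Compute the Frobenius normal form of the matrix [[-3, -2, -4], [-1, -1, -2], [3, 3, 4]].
The invariant factors of A (the non-unit diagonal entries of the Smith normal form of xI - A over ℚ[x]) are x^3 + 3x + 2, each dividing the next. The characteristic polynomial is their product, x^3 + 3x + 2.

The rational canonical form is the block-diagonal matrix of companion matrices C(f_i):
R = [[0, 0, -2], [1, 0, -3], [0, 1, 0]].

Note the characteristic polynomial does not split into linear factors over ℚ, so A has no Jordan form over ℚ; the rational canonical form exists over any field.

R = [[0, 0, -2], [1, 0, -3], [0, 1, 0]]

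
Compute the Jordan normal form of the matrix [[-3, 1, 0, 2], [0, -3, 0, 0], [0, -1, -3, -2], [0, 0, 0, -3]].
The characteristic polynomial is det(xI - A) = (x + 3)^4, so the eigenvalues are -3 (algebraic multiplicity 4).

For λ = -3: rank(A + 3I) = 1, rank((A + 3I)^2) = 0. The eigenspace has dimension 4 - 1 = 3, so there are 3 Jordan blocks; the rank sequence gives block sizes [2, 1, 1].

Assembling the blocks gives the Jordan form J above.

J = [[-3, 1, 0, 0], [0, -3, 0, 0], [0, 0, -3, 0], [0, 0, 0, -3]]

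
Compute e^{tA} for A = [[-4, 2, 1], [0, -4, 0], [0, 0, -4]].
A has Jordan form J = [[-4, 1, 0], [0, -4, 0], [0, 0, -4]] with A = PJP^{-1}, so e^{tA} = P e^{tJ} P^{-1}.

For a Jordan block J_k(λ), e^{tJ_k(λ)} = e^{λt} · (I + tN + t^2 N^2/2! + ... + t^{k-1} N^{k-1}/(k-1)!) where N is the nilpotent superdiagonal part.

Assembling the blocks and conjugating back gives the entries of e^{tA} as shown above.

e^{tA} = [[e^{-4*t}, 2*t*e^{-4*t}, t*e^{-4*t}], [0, e^{-4*t}, 0], [0, 0, e^{-4*t}]]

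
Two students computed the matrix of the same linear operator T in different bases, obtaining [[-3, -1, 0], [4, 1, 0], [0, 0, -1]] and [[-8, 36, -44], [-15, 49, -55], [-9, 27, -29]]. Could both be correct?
trace(A) = -3 but trace(B) = 12. The trace is a similarity invariant, so A and B are not similar.

No.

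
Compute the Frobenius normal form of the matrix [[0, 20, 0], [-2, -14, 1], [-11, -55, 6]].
R = [[0, 0, 20], [1, 0, -11], [0, 1, -8]]

The invariant factors of A (the non-unit diagonal entries of the Smith normal form of xI - A over ℚ[x]) are (x - 1)(x + 4)(x + 5), each dividing the next. The characteristic polynomial is their product, (x - 1)(x + 4)(x + 5).

The rational canonical form is the block-diagonal matrix of companion matrices C(f_i):
R = [[0, 0, 20], [1, 0, -11], [0, 1, -8]].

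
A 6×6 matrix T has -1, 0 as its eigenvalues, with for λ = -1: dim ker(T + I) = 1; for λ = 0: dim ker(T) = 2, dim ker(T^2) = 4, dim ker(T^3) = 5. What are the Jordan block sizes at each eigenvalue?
Jordan blocks: (-1, 1), (0, 3), (0, 2)

λ = -1: successive nullity increments [1] count blocks of size ≥ k; block sizes are [1].
λ = 0: successive nullity increments [2, 2, 1] count blocks of size ≥ k; block sizes are [3, 2].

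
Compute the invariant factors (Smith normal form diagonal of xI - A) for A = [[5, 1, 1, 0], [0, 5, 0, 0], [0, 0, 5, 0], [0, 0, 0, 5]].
x - 5, x - 5, (x - 5)^2

The Jordan structure of A has elementary divisors (x - 5)^2, (x - 5), (x - 5). Arranging the block sizes at each eigenvalue in decreasing order and taking row products gives the invariant factors.

Invariant factors (smallest first, each dividing the next): x - 5, x - 5, (x - 5)^2.

Check: the last factor (x - 5)^2 is the minimal polynomial, and the product (x - 5)^4 is the characteristic polynomial.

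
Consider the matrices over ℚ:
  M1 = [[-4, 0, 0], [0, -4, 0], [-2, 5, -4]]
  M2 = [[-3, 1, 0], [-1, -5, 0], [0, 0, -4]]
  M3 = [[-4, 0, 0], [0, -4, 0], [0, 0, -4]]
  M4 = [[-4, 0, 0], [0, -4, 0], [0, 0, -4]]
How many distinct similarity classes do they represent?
Characteristic polynomials: χ_{M1} = (x + 4)^3, χ_{M2} = (x + 4)^3, χ_{M3} = (x + 4)^3, χ_{M4} = (x + 4)^3.

{M1, M2}: invariant factors x + 4, (x + 4)^2.

{M3, M4}: invariant factors x + 4, x + 4, x + 4.

Matrices are similar if and only if their invariant-factor lists agree; the partition into similarity classes is {M1, M2}, {M3, M4}.

2 classes: {M1, M2}, {M3, M4}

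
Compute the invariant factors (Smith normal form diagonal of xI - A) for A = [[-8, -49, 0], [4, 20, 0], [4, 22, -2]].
The Jordan structure of A has elementary divisors (x + 2), (x - 6)^2. Arranging the block sizes at each eigenvalue in decreasing order and taking row products gives the invariant factors.

Invariant factors (smallest first, each dividing the next): (x - 6)^2(x + 2).

Check: the last factor (x - 6)^2(x + 2) is the minimal polynomial, and the product (x - 6)^2(x + 2) is the characteristic polynomial.

(x - 6)^2(x + 2)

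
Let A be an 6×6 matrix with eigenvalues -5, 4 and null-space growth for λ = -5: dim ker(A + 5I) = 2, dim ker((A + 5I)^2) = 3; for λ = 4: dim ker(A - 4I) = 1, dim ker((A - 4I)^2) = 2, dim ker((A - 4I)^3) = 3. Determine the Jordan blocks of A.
λ = -5: successive nullity increments [2, 1] count blocks of size ≥ k; block sizes are [2, 1].
λ = 4: successive nullity increments [1, 1, 1] count blocks of size ≥ k; block sizes are [3].

Jordan blocks: (-5, 2), (-5, 1), (4, 3)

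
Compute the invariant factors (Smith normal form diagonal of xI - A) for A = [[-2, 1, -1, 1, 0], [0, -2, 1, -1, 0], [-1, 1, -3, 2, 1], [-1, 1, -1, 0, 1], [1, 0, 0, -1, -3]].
(x + 2)^2, (x + 2)^3

The Jordan structure of A has elementary divisors (x + 2)^3, (x + 2)^2. Arranging the block sizes at each eigenvalue in decreasing order and taking row products gives the invariant factors.

Invariant factors (smallest first, each dividing the next): (x + 2)^2, (x + 2)^3.

Check: the last factor (x + 2)^3 is the minimal polynomial, and the product (x + 2)^5 is the characteristic polynomial.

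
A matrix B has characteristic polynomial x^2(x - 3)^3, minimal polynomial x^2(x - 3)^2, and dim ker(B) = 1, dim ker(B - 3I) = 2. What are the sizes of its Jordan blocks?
λ = 0: algebraic multiplicity 2 (exponent in χ_B), largest block size 2 (exponent in m_B), 1 block (geometric multiplicity). This forces block sizes [2].
λ = 3: algebraic multiplicity 3 (exponent in χ_B), largest block size 2 (exponent in m_B), 2 blocks (geometric multiplicity). These force block sizes [2, 1].

Jordan blocks: (0, 2), (3, 2), (3, 1)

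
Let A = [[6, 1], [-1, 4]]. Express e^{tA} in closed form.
e^{tA} = [[(t + 1)*e^{5*t}, t*e^{5*t}], [-t*e^{5*t}, (1 - t)*e^{5*t}]]

A has Jordan form J = [[5, 1], [0, 5]] with A = PJP^{-1}, so e^{tA} = P e^{tJ} P^{-1}.

For a Jordan block J_k(λ), e^{tJ_k(λ)} = e^{λt} · (I + tN + t^2 N^2/2! + ... + t^{k-1} N^{k-1}/(k-1)!) where N is the nilpotent superdiagonal part.

Assembling the blocks and conjugating back gives the entries of e^{tA} as shown above.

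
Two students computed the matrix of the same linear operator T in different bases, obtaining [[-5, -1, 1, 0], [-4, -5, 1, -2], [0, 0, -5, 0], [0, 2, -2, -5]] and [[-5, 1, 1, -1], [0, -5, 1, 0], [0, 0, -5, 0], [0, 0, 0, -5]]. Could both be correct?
Two matrices over a field are similar if and only if they have the same invariant factors.

Both A and B have characteristic polynomial (x + 5)^4 and minimal polynomial (x + 5)^3. Computing further, both have invariant factors x + 5, (x + 5)^3. Hence A and B are similar.

Yes.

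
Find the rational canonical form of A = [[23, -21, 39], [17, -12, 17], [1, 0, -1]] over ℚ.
The invariant factors of A (the non-unit diagonal entries of the Smith normal form of xI - A over ℚ[x]) are (x - 5)(x - 3)(x - 2), each dividing the next. The characteristic polynomial is their product, (x - 5)(x - 3)(x - 2).

The rational canonical form is the block-diagonal matrix of companion matrices C(f_i):
R = [[0, 0, 30], [1, 0, -31], [0, 1, 10]].

R = [[0, 0, 30], [1, 0, -31], [0, 1, 10]]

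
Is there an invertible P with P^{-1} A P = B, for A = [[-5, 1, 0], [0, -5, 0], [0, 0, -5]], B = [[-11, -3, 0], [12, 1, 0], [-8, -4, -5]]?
Two matrices over a field are similar if and only if they have the same invariant factors.

Both A and B have characteristic polynomial (x + 5)^3 and minimal polynomial (x + 5)^2. Computing further, both have invariant factors x + 5, (x + 5)^2. Hence A and B are similar.

Yes.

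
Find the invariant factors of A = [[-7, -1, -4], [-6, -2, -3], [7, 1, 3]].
(x + 2)^3

The Jordan structure of A has elementary divisors (x + 2)^3. Arranging the block sizes at each eigenvalue in decreasing order and taking row products gives the invariant factors.

Invariant factors (smallest first, each dividing the next): (x + 2)^3.

Check: the last factor (x + 2)^3 is the minimal polynomial, and the product (x + 2)^3 is the characteristic polynomial.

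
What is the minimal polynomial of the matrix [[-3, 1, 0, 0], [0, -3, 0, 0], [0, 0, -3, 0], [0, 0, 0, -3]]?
The characteristic polynomial factors as (x + 3)^4. The minimal polynomial is ∏(x - λ)^{k_λ} where k_λ is the size of the largest Jordan block at λ.

For λ = -3: rank(A + 3I) = 1, and the largest Jordan block has size 2 (the smallest k with rank((A + 3I)^k) = rank((A + 3I)^(k+1))).

So m_A(x) = (x + 3)^2.

m_A(x) = (x + 3)^2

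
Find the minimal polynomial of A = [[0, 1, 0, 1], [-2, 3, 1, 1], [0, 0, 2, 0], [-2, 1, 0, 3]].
m_A(x) = (x - 2)^3

The characteristic polynomial factors as (x - 2)^4. The minimal polynomial is ∏(x - λ)^{k_λ} where k_λ is the size of the largest Jordan block at λ.

For λ = 2: rank(A - 2I) = 2, and the largest Jordan block has size 3 (the smallest k with rank((A - 2I)^k) = rank((A - 2I)^(k+1))).

So m_A(x) = (x - 2)^3.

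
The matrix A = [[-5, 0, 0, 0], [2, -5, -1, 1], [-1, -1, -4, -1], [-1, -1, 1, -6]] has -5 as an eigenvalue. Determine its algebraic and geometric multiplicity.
algebraic multiplicity 4, geometric multiplicity 2

The characteristic polynomial is (x + 5)^4, so the factor x + 5 appears with exponent 4: the algebraic multiplicity is 4.

rank(A + 5I) = 2, so the eigenspace has dimension 4 - 2 = 2: the geometric multiplicity is 2.

Since 2 < 4, A is not diagonalizable.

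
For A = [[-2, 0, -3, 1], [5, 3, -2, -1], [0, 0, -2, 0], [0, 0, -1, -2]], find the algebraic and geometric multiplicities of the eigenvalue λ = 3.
The characteristic polynomial is (x - 3)(x + 2)^3, so the factor x - 3 appears with exponent 1: the algebraic multiplicity is 1.

rank(A - 3I) = 3, so the eigenspace has dimension 4 - 3 = 1: the geometric multiplicity is 1.

algebraic multiplicity 1, geometric multiplicity 1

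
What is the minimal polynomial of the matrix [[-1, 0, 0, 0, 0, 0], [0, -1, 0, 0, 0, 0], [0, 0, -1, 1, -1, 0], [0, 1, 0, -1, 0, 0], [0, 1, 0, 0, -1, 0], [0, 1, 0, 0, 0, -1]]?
The characteristic polynomial factors as (x + 1)^6. The minimal polynomial is ∏(x - λ)^{k_λ} where k_λ is the size of the largest Jordan block at λ.

For λ = -1: rank(A + I) = 2, and the largest Jordan block has size 2 (the smallest k with rank((A + I)^k) = rank((A + I)^(k+1))).

So m_A(x) = (x + 1)^2.

m_A(x) = (x + 1)^2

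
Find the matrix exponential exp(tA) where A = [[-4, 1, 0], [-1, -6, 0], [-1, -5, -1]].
e^{tA} = [[(t + 1)*e^{-5*t}, t*e^{-5*t}, 0], [-t*e^{-5*t}, (1 - t)*e^{-5*t}, 0], [-t*e^{-5*t}, (-t - e^{4*t} + 1)*e^{-5*t}, e^{-t}]]

A has Jordan form J = [[-5, 1, 0], [0, -5, 0], [0, 0, -1]] with A = PJP^{-1}, so e^{tA} = P e^{tJ} P^{-1}.

For a Jordan block J_k(λ), e^{tJ_k(λ)} = e^{λt} · (I + tN + t^2 N^2/2! + ... + t^{k-1} N^{k-1}/(k-1)!) where N is the nilpotent superdiagonal part.

Assembling the blocks and conjugating back gives the entries of e^{tA} as shown above.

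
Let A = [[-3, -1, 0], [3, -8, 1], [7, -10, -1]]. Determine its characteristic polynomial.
χ_A(x) = (x + 4)^3

xI - A = [[x + 3, 1, 0], [-3, x + 8, -1], [-7, 10, x + 1]].

Expanding det(xI - A) along the first row:
det(xI - A) = + (x + 3)·det([[x + 8, -1], [10, x + 1]]) - (1)·det([[-3, -1], [-7, x + 1]]) + (0)·det([[-3, x + 8], [-7, 10]]).

Evaluating gives χ_A(x) = x^3 + 12x^2 + 48x + 64 = (x + 4)^3.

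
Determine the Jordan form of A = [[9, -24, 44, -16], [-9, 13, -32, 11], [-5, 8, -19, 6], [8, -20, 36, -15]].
J = [[-5, 1, 0, 0], [0, -5, 0, 0], [0, 0, -1, 1], [0, 0, 0, -1]]

The characteristic polynomial is det(xI - A) = (x + 1)^2(x + 5)^2, so the eigenvalues are -5 (algebraic multiplicity 2), -1 (algebraic multiplicity 2).

For λ = -5: rank(A + 5I) = 3, rank((A + 5I)^2) = 2. The eigenspace has dimension 4 - 3 = 1, so there is 1 Jordan block; the rank sequence gives block sizes [2].

For λ = -1: rank(A + I) = 3, rank((A + I)^2) = 2. The eigenspace has dimension 4 - 3 = 1, so there is 1 Jordan block; the rank sequence gives block sizes [2].

Assembling the blocks gives the Jordan form J above.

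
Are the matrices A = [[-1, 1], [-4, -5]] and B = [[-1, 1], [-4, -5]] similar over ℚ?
Two matrices over a field are similar if and only if they have the same invariant factors.

Both A and B have characteristic polynomial (x + 3)^2 and minimal polynomial (x + 3)^2. Computing further, both have invariant factors (x + 3)^2. Hence A and B are similar.

Yes.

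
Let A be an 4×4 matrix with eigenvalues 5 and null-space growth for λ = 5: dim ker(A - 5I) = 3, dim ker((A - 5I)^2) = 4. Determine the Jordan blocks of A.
λ = 5: successive nullity increments [3, 1] count blocks of size ≥ k; block sizes are [2, 1, 1].

Jordan blocks: (5, 2), (5, 1), (5, 1)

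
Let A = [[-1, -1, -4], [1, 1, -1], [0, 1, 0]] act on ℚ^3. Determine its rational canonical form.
The invariant factors of A (the non-unit diagonal entries of the Smith normal form of xI - A over ℚ[x]) are x^3 + x + 5, each dividing the next. The characteristic polynomial is their product, x^3 + x + 5.

The rational canonical form is the block-diagonal matrix of companion matrices C(f_i):
R = [[0, 0, -5], [1, 0, -1], [0, 1, 0]].

Note the characteristic polynomial does not split into linear factors over ℚ, so A has no Jordan form over ℚ; the rational canonical form exists over any field.

R = [[0, 0, -5], [1, 0, -1], [0, 1, 0]]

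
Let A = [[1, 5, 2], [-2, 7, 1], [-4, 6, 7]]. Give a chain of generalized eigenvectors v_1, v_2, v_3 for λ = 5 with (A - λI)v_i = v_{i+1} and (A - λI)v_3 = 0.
We seek v_1 ∈ ker((A - 5I)^3) \ ker((A - 5I)^2), then set v_{i+1} = (A - 5I) v_i.

One such chain is v_1 = [[0, 0, 1]]^T, v_2 = [[2, 1, 2]]^T, v_3 = [[1, 0, 2]]^T. Check: (A - 5I) v_3 = [[0, 0, 0]]^T = 0.

v_1 = [[0, 0, 1]]^T, v_2 = [[2, 1, 2]]^T, v_3 = [[1, 0, 2]]^T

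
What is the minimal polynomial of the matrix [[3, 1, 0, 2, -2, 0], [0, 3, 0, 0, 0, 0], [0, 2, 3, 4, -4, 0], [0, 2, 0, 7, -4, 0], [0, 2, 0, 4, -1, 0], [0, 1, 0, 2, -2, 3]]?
The characteristic polynomial factors as (x - 3)^6. The minimal polynomial is ∏(x - λ)^{k_λ} where k_λ is the size of the largest Jordan block at λ.

For λ = 3: rank(A - 3I) = 1, and the largest Jordan block has size 2 (the smallest k with rank((A - 3I)^k) = rank((A - 3I)^(k+1))).

So m_A(x) = (x - 3)^2.

m_A(x) = (x - 3)^2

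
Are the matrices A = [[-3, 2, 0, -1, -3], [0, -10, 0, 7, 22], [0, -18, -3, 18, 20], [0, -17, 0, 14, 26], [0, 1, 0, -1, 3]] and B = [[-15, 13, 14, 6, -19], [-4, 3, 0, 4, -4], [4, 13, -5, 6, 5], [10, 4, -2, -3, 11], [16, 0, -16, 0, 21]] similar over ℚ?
Two matrices over a field are similar if and only if they have the same invariant factors.

Both A and B have characteristic polynomial (x - 5)^2(x + 3)^3 and minimal polynomial (x - 5)^2(x + 3)^2. Computing further, both have invariant factors x + 3, (x - 5)^2(x + 3)^2. Hence A and B are similar.

Yes.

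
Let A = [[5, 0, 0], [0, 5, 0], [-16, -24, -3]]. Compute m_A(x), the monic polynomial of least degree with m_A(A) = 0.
The characteristic polynomial factors as (x - 5)^2(x + 3). The minimal polynomial is ∏(x - λ)^{k_λ} where k_λ is the size of the largest Jordan block at λ.

For λ = -3: rank(A + 3I) = 2, and the largest Jordan block has size 1 (the smallest k with rank((A + 3I)^k) = rank((A + 3I)^(k+1))).
For λ = 5: rank(A - 5I) = 1, and the largest Jordan block has size 1 (the smallest k with rank((A - 5I)^k) = rank((A - 5I)^(k+1))).

So m_A(x) = (x - 5)(x + 3).

m_A(x) = (x - 5)(x + 3)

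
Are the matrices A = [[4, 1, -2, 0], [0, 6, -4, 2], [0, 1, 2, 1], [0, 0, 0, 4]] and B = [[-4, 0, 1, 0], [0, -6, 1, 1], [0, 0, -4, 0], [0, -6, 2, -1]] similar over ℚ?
No.

trace(A) = 16 but trace(B) = -15. The trace is a similarity invariant, so A and B are not similar.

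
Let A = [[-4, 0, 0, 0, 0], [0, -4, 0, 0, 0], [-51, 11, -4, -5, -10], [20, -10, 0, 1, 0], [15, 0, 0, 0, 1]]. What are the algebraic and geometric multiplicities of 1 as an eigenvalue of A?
The characteristic polynomial is (x - 1)^2(x + 4)^3, so the factor x - 1 appears with exponent 2: the algebraic multiplicity is 2.

rank(A - I) = 3, so the eigenspace has dimension 5 - 3 = 2: the geometric multiplicity is 2.

algebraic multiplicity 2, geometric multiplicity 2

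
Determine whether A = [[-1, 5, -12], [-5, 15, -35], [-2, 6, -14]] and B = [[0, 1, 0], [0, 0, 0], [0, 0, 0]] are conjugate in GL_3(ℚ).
No.

Both have characteristic polynomial x^3, but the minimal polynomial of A is x^3 while the minimal polynomial of B is x^2. The minimal polynomial is a similarity invariant, so A and B are not similar.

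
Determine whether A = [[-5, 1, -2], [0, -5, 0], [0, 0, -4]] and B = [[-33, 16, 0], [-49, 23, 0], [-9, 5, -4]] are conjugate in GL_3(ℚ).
Two matrices over a field are similar if and only if they have the same invariant factors.

Both A and B have characteristic polynomial (x + 4)(x + 5)^2 and minimal polynomial (x + 4)(x + 5)^2. Computing further, both have invariant factors (x + 4)(x + 5)^2. Hence A and B are similar.

Yes.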